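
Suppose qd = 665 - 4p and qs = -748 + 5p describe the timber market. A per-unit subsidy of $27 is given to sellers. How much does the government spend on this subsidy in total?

Government cost = $2619

Pre-subsidy: 665 - 4p = -748 + 5p gives p* = 157, q* = 37.
With the subsidy, sellers receive ps = pb + 27 for each unit, where pb is the price buyers pay.
Supply in terms of pb becomes qs = -748 + 5(pb + 27) = -613 + 5pb. Setting this equal to demand: 665 - 4pb = -613 + 5pb, so pb = 142.
Sellers receive ps = 142 + 27 = 169; q' = 665 − 4·142 = 97.
Government outlay = subsidy × quantity = 27 × 97 = 2619.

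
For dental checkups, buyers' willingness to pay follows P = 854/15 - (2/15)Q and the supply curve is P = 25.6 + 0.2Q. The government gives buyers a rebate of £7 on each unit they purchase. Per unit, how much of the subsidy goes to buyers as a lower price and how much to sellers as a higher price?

Buyers gain £2.8 per unit; sellers gain £4.2 per unit

Pre-subsidy: 854/15 - (2/15)Q = 25.6 + 0.2Q gives Q* = 94 and P* = 44.4.
With the rebate, buyers effectively pay Pb = Ps − 7, where Ps is the price sellers receive.
On the curves, Pb = 854/15 - (2/15)Q and Ps = 25.6 + 0.2Q; the wedge Ps − Pb = 7 gives 25.6 + 0.2Q − (854/15 - (2/15)Q) = 7, so Q' = 115.
Then Pb = 854/15 − (2/15)·115 = 41.6 and Ps = 25.6 + 0.2·115 = 48.6.
Buyers' price falls by P* − Pb = 44.4 − 41.6 = 2.8; sellers' price rises by Ps − P* = 48.6 − 44.4 = 4.2.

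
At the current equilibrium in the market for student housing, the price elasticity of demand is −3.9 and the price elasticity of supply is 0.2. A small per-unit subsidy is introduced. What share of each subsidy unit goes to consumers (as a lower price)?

Consumer share = 2/41

For a small subsidy around the equilibrium, the benefit split depends on the relative slopes, which at a point are proportional to the elasticities.
Buyer share = εs/(εs + |εd|) = 0.2/(0.2 + 3.9) = 2/41; seller share = |εd|/(εs + |εd|) = 39/41.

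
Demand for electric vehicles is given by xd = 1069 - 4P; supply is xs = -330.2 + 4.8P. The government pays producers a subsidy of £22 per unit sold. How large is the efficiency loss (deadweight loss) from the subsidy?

Deadweight loss = £528

Pre-subsidy: 1069 - 4P = -330.2 + 4.8P gives P* = 159, x* = 433.
With the subsidy, sellers receive Ps = Pb + 22 for each unit, where Pb is the price buyers pay.
Supply in terms of Pb becomes xs = -330.2 + 4.8(Pb + 22) = -224.6 + 4.8Pb. Setting this equal to demand: 1069 - 4Pb = -224.6 + 4.8Pb, so Pb = 147.
Sellers receive Ps = 147 + 22 = 169; x' = 1069 − 4·147 = 481.
The subsidy expands output by 481 − 433 = 48 past the efficient level; on those units the gap between marginal cost and willingness to pay runs from 0 up to 22.
DWL = ½ × 22 × 48 = 528.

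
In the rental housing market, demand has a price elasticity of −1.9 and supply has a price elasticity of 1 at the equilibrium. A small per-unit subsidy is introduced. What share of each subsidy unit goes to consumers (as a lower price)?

Consumer share = 10/29

For a small subsidy around the equilibrium, the benefit split depends on the relative slopes, which at a point are proportional to the elasticities.
Buyer share = εs/(εs + |εd|) = 1/(1 + 1.9) = 10/29; seller share = |εd|/(εs + |εd|) = 19/29.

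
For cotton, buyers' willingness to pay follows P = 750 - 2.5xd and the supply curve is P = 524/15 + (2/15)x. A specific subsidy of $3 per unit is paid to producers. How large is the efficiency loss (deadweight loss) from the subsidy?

Pre-subsidy: 750 - 2.5x = 524/15 + (2/15)x gives x* = 21452/79 and P* = 5620/79.
With the subsidy, sellers receive Ps = Pb + 3 for each unit, where Pb is the price buyers pay.
On the curves, Pb = 750 - 2.5x and Ps = 524/15 + (2/15)x; the wedge Ps − Pb = 3 gives 524/15 + (2/15)x − (750 - 2.5x) = 3, so x' = 21542/79.
Then Pb = 750 − 2.5·(21542/79) = 5395/79 and Ps = 524/15 + (2/15)·(21542/79) = 5632/79.
The subsidy expands output by 21542/79 − 21452/79 = 90/79 past the efficient level; on those units the gap between marginal cost and willingness to pay runs from 0 up to 3.
DWL = ½ × 3 × 90/79 = 135/79.

Deadweight loss = 135/79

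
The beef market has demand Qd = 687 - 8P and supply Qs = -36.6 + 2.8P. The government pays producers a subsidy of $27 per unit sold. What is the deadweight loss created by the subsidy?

Pre-subsidy: 687 - 8P = -36.6 + 2.8P gives P* = 67, Q* = 151.
With the subsidy, sellers receive Ps = Pb + 27 for each unit, where Pb is the price buyers pay.
Supply in terms of Pb becomes Qs = -36.6 + 2.8(Pb + 27) = 39 + 2.8Pb. Setting this equal to demand: 687 - 8Pb = 39 + 2.8Pb, so Pb = 60.
Sellers receive Ps = 60 + 27 = 87; Q' = 687 − 8·60 = 207.
The subsidy expands output by 207 − 151 = 56 past the efficient level; on those units the gap between marginal cost and willingness to pay runs from 0 up to 27.
DWL = ½ × 27 × 56 = 756.

Deadweight loss = $756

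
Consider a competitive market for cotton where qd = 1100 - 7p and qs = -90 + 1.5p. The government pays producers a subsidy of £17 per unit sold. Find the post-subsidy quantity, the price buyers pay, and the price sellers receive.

q' = 141; buyers pay £137; sellers receive £154

Pre-subsidy: 1100 - 7p = -90 + 1.5p gives p* = 140, q* = 120.
With the subsidy, sellers receive ps = pb + 17 for each unit, where pb is the price buyers pay.
Supply in terms of pb becomes qs = -90 + 1.5(pb + 17) = -64.5 + 1.5pb. Setting this equal to demand: 1100 - 7pb = -64.5 + 1.5pb, so pb = 137.
Sellers receive ps = 137 + 17 = 154; q' = 1100 − 7·137 = 141.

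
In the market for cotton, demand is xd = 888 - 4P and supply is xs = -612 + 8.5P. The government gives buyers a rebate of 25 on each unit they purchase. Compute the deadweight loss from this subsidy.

Pre-subsidy: 888 - 4P = -612 + 8.5P gives P* = 120, x* = 408.
With the rebate, buyers effectively pay Pb = Ps − 25, where Ps is the price sellers receive.
Demand in terms of Ps becomes xd = 888 − 4(Ps − 25) = 988 - 4Ps. Setting this equal to supply: 988 - 4Ps = -612 + 8.5Ps, so Ps = 128.
Buyers pay Pb = 128 − 25 = 103; x' = -612 + 8.5·128 = 476.
The subsidy expands output by 476 − 408 = 68 past the efficient level; on those units the gap between marginal cost and willingness to pay runs from 0 up to 25.
DWL = ½ × 25 × 68 = 850.

Deadweight loss = 850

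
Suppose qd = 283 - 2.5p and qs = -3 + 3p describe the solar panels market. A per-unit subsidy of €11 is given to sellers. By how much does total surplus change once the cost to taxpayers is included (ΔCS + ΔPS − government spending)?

Pre-subsidy: 283 - 2.5p = -3 + 3p gives p* = 52, q* = 153.
With the subsidy, sellers receive ps = pb + 11 for each unit, where pb is the price buyers pay.
Supply in terms of pb becomes qs = -3 + 3(pb + 11) = 30 + 3pb. Setting this equal to demand: 283 - 2.5pb = 30 + 3pb, so pb = 46.
Sellers receive ps = 46 + 11 = 57; q' = 283 − 2.5·46 = 168.
ΔCS = ½(153 + 168)(52 − 46) = 963; ΔPS = ½(153 + 168)(57 − 52) = 802.5.
Government spending = 11 × 168 = 1848.
Net change = 963 + 802.5 − 1848 = -82.5. The loss equals the DWL triangle ½·11·15.

Net change in total surplus = -€82.5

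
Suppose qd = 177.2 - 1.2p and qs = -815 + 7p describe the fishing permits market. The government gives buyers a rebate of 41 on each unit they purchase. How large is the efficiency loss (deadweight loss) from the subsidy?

Deadweight loss = 861

Pre-subsidy: 177.2 - 1.2p = -815 + 7p gives p* = 121, q* = 32.
With the rebate, buyers effectively pay pb = ps − 41, where ps is the price sellers receive.
Demand in terms of ps becomes qd = 177.2 − 1.2(ps − 41) = 226.4 - 1.2ps. Setting this equal to supply: 226.4 - 1.2ps = -815 + 7ps, so ps = 127.
Buyers pay pb = 127 − 41 = 86; q' = -815 + 7·127 = 74.
The subsidy expands output by 74 − 32 = 42 past the efficient level; on those units the gap between marginal cost and willingness to pay runs from 0 up to 41.
DWL = ½ × 41 × 42 = 861.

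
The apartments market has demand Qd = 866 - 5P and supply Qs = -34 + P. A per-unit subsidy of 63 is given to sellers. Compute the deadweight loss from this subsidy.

Deadweight loss = 1653.75

Pre-subsidy: 866 - 5P = -34 + P gives P* = 150, Q* = 116.
With the subsidy, sellers receive Ps = Pb + 63 for each unit, where Pb is the price buyers pay.
Supply in terms of Pb becomes Qs = -34 + 1(Pb + 63) = 29 + Pb. Setting this equal to demand: 866 - 5Pb = 29 + Pb, so Pb = 139.5.
Sellers receive Ps = 139.5 + 63 = 202.5; Q' = 866 − 5·139.5 = 168.5.
The subsidy expands output by 168.5 − 116 = 52.5 past the efficient level; on those units the gap between marginal cost and willingness to pay runs from 0 up to 63.
DWL = ½ × 63 × 52.5 = 1653.75.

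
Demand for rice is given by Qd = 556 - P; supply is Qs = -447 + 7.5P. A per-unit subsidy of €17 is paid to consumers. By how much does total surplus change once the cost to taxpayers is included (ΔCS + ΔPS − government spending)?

Net change in total surplus = -€127.5

Pre-subsidy: 556 - P = -447 + 7.5P gives P* = 118, Q* = 438.
With the rebate, buyers effectively pay Pb = Ps − 17, where Ps is the price sellers receive.
Demand in terms of Ps becomes Qd = 556 − 1(Ps − 17) = 573 - Ps. Setting this equal to supply: 573 - Ps = -447 + 7.5Ps, so Ps = 120.
Buyers pay Pb = 120 − 17 = 103; Q' = -447 + 7.5·120 = 453.
ΔCS = ½(438 + 453)(118 − 103) = 6682.5; ΔPS = ½(438 + 453)(120 − 118) = 891.
Government spending = 17 × 453 = 7701.
Net change = 6682.5 + 891 − 7701 = -127.5. The loss equals the DWL triangle ½·17·15.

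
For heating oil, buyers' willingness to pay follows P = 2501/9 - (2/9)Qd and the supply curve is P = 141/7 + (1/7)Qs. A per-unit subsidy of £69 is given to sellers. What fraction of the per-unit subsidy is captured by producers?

Pre-subsidy: 2501/9 - (2/9)Q = 141/7 + (1/7)Q gives Q* = 706 and P* = 121.
With the subsidy, sellers receive Ps = Pb + 69 for each unit, where Pb is the price buyers pay.
On the curves, Pb = 2501/9 - (2/9)Q and Ps = 141/7 + (1/7)Q; the wedge Ps − Pb = 69 gives 141/7 + (1/7)Q − (2501/9 - (2/9)Q) = 69, so Q' = 895.
Then Pb = 2501/9 − (2/9)·895 = 79 and Ps = 141/7 + (1/7)·895 = 148.
Buyers' price falls by P* − Pb = 121 − 79 = 42; sellers' price rises by Ps − P* = 148 − 121 = 27.
So producers capture 27/69 = 9/23 of each unit of subsidy.

Producer share = 9/23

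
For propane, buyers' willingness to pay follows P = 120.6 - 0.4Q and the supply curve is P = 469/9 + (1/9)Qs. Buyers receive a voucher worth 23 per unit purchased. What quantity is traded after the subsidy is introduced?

Q' = 179

Pre-subsidy: 120.6 - 0.4Q = 469/9 + (1/9)Q gives Q* = 134 and P* = 67.
With the rebate, buyers effectively pay Pb = Ps − 23, where Ps is the price sellers receive.
On the curves, Pb = 120.6 - 0.4Q and Ps = 469/9 + (1/9)Q; the wedge Ps − Pb = 23 gives 469/9 + (1/9)Q − (120.6 - 0.4Q) = 23, so Q' = 179.
Then Pb = 120.6 − 0.4·179 = 49 and Ps = 469/9 + (1/9)·179 = 72.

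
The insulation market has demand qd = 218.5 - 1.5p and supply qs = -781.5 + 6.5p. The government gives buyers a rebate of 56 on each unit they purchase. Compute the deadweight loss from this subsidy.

Pre-subsidy: 218.5 - 1.5p = -781.5 + 6.5p gives p* = 125, q* = 31.
With the rebate, buyers effectively pay pb = ps − 56, where ps is the price sellers receive.
Demand in terms of ps becomes qd = 218.5 − 1.5(ps − 56) = 302.5 - 1.5ps. Setting this equal to supply: 302.5 - 1.5ps = -781.5 + 6.5ps, so ps = 135.5.
Buyers pay pb = 135.5 − 56 = 79.5; q' = -781.5 + 6.5·135.5 = 99.25.
The subsidy expands output by 99.25 − 31 = 68.25 past the efficient level; on those units the gap between marginal cost and willingness to pay runs from 0 up to 56.
DWL = ½ × 56 × 68.25 = 1911.

Deadweight loss = 1911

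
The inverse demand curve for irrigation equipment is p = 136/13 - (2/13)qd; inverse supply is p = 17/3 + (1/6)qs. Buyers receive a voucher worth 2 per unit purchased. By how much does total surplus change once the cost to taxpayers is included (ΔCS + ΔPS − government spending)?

Pre-subsidy: 136/13 - (2/13)q = 17/3 + (1/6)q gives q* = 14.96 and p* = 8.16.
With the rebate, buyers effectively pay pb = ps − 2, where ps is the price sellers receive.
On the curves, pb = 136/13 - (2/13)q and ps = 17/3 + (1/6)q; the wedge ps − pb = 2 gives 17/3 + (1/6)q − (136/13 - (2/13)q) = 2, so q' = 21.2.
Then pb = 136/13 − (2/13)·21.2 = 7.2 and ps = 17/3 + (1/6)·21.2 = 9.2.
ΔCS = ½(14.96 + 21.2)(8.16 − 7.2) = 17.3568; ΔPS = ½(14.96 + 21.2)(9.2 − 8.16) = 18.8032.
Government spending = 2 × 21.2 = 42.4.
Net change = 17.3568 + 18.8032 − 42.4 = -6.24. The loss equals the DWL triangle ½·2·6.24.

Net change in total surplus = -6.24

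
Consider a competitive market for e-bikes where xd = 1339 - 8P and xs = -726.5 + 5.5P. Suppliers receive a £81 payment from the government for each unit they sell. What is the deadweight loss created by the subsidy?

Deadweight loss = £10692

Pre-subsidy: 1339 - 8P = -726.5 + 5.5P gives P* = 153, x* = 115.
With the subsidy, sellers receive Ps = Pb + 81 for each unit, where Pb is the price buyers pay.
Supply in terms of Pb becomes xs = -726.5 + 5.5(Pb + 81) = -281 + 5.5Pb. Setting this equal to demand: 1339 - 8Pb = -281 + 5.5Pb, so Pb = 120.
Sellers receive Ps = 120 + 81 = 201; x' = 1339 − 8·120 = 379.
The subsidy expands output by 379 − 115 = 264 past the efficient level; on those units the gap between marginal cost and willingness to pay runs from 0 up to 81.
DWL = ½ × 81 × 264 = 10692.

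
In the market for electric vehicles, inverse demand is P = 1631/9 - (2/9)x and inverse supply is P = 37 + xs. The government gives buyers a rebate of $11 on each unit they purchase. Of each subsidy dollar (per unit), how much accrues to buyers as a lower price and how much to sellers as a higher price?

Pre-subsidy: 1631/9 - (2/9)x = 37 + x gives x* = 118 and P* = 155.
With the rebate, buyers effectively pay Pb = Ps − 11, where Ps is the price sellers receive.
On the curves, Pb = 1631/9 - (2/9)x and Ps = 37 + x; the wedge Ps − Pb = 11 gives 37 + x − (1631/9 - (2/9)x) = 11, so x' = 127.
Then Pb = 1631/9 − (2/9)·127 = 153 and Ps = 37 + 1·127 = 164.
Buyers' price falls by P* − Pb = 155 − 153 = 2; sellers' price rises by Ps − P* = 164 − 155 = 9.

Buyers gain $2 per unit; sellers gain $9 per unit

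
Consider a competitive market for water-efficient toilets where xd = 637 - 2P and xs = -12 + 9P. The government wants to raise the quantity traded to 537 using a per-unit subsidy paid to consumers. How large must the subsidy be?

Required subsidy s = 11 per unit

At x = 537, invert demand for the buyer price: Pb = (637 − 537)/2 = 50; invert supply for the seller price: Ps = (537 − (-12))/9 = 61.
The subsidy must fill the gap: s = Ps − Pb = 61 − 50 = 11.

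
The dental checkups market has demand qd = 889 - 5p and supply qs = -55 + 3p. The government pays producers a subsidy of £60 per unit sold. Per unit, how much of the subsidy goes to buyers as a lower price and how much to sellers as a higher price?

Buyers gain £22.5 per unit; sellers gain £37.5 per unit

Pre-subsidy: 889 - 5p = -55 + 3p gives p* = 118, q* = 299.
With the subsidy, sellers receive ps = pb + 60 for each unit, where pb is the price buyers pay.
Supply in terms of pb becomes qs = -55 + 3(pb + 60) = 125 + 3pb. Setting this equal to demand: 889 - 5pb = 125 + 3pb, so pb = 95.5.
Sellers receive ps = 95.5 + 60 = 155.5; q' = 889 − 5·95.5 = 411.5.
Buyers' price falls by p* − pb = 118 − 95.5 = 22.5; sellers' price rises by ps − p* = 155.5 − 118 = 37.5.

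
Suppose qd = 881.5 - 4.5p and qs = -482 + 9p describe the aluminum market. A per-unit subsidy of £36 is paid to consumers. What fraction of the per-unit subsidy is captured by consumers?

Consumer share = 2/3

Pre-subsidy: 881.5 - 4.5p = -482 + 9p gives p* = 101, q* = 427.
With the rebate, buyers effectively pay pb = ps − 36, where ps is the price sellers receive.
Demand in terms of ps becomes qd = 881.5 − 4.5(ps − 36) = 1043.5 - 4.5ps. Setting this equal to supply: 1043.5 - 4.5ps = -482 + 9ps, so ps = 113.
Buyers pay pb = 113 − 36 = 77; q' = -482 + 9·113 = 535.
Buyers' price falls by p* − pb = 101 − 77 = 24; sellers' price rises by ps − p* = 113 − 101 = 12.
So consumers capture 24/36 = 2/3 of each unit of subsidy.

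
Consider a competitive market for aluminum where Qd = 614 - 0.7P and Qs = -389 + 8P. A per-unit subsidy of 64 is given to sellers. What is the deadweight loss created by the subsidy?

Pre-subsidy: 614 - 0.7P = -389 + 8P gives P* = 10030/87, Q* = 46397/87.
With the subsidy, sellers receive Ps = Pb + 64 for each unit, where Pb is the price buyers pay.
Supply in terms of Pb becomes Qs = -389 + 8(Pb + 64) = 123 + 8Pb. Setting this equal to demand: 614 - 0.7Pb = 123 + 8Pb, so Pb = 4910/87.
Sellers receive Ps = 4910/87 + 64 = 10478/87; Q' = 614 − 0.7·(4910/87) = 49981/87.
The subsidy expands output by 49981/87 − 46397/87 = 3584/87 past the efficient level; on those units the gap between marginal cost and willingness to pay runs from 0 up to 64.
DWL = ½ × 64 × 3584/87 = 114688/87.

Deadweight loss = 114688/87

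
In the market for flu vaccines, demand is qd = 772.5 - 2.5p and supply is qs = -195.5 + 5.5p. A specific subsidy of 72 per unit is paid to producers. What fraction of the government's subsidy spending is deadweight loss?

Pre-subsidy: 772.5 - 2.5p = -195.5 + 5.5p gives p* = 121, q* = 470.
With the subsidy, sellers receive ps = pb + 72 for each unit, where pb is the price buyers pay.
Supply in terms of pb becomes qs = -195.5 + 5.5(pb + 72) = 200.5 + 5.5pb. Setting this equal to demand: 772.5 - 2.5pb = 200.5 + 5.5pb, so pb = 71.5.
Sellers receive ps = 71.5 + 72 = 143.5; q' = 772.5 − 2.5·71.5 = 593.75.
ΔCS = ½(470 + 593.75)(121 − 71.5) = 26327.8125; ΔPS = ½(470 + 593.75)(143.5 − 121) = 11967.1875.
Government spending = 72 × 593.75 = 42750.
DWL = ½ × 72 × (593.75 − 470) = 4455; fraction = 4455 / 42750 = 99/950.

DWL / government spending = 99/950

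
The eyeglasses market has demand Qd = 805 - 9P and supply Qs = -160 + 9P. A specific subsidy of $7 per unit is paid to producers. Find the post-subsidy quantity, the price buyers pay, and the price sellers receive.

Q' = 354; buyers pay 451/9; sellers receive 514/9

Pre-subsidy: 805 - 9P = -160 + 9P gives P* = 965/18, Q* = 322.5.
With the subsidy, sellers receive Ps = Pb + 7 for each unit, where Pb is the price buyers pay.
Supply in terms of Pb becomes Qs = -160 + 9(Pb + 7) = -97 + 9Pb. Setting this equal to demand: 805 - 9Pb = -97 + 9Pb, so Pb = 451/9.
Sellers receive Ps = 451/9 + 7 = 514/9; Q' = 805 − 9·(451/9) = 354.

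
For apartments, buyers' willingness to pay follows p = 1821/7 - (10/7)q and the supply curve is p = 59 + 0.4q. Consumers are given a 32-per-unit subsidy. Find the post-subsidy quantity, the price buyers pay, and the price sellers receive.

Pre-subsidy: 1821/7 - (10/7)q = 59 + 0.4q gives q* = 110 and p* = 103.
With the rebate, buyers effectively pay pb = ps − 32, where ps is the price sellers receive.
On the curves, pb = 1821/7 - (10/7)q and ps = 59 + 0.4q; the wedge ps − pb = 32 gives 59 + 0.4q − (1821/7 - (10/7)q) = 32, so q' = 127.5.
Then pb = 1821/7 − (10/7)·127.5 = 78 and ps = 59 + 0.4·127.5 = 110.

q' = 127.5; buyers pay 78; sellers receive 110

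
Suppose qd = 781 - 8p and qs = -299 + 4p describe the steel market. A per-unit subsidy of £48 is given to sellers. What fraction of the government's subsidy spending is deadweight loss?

DWL / government spending = 64/189

Pre-subsidy: 781 - 8p = -299 + 4p gives p* = 90, q* = 61.
With the subsidy, sellers receive ps = pb + 48 for each unit, where pb is the price buyers pay.
Supply in terms of pb becomes qs = -299 + 4(pb + 48) = -107 + 4pb. Setting this equal to demand: 781 - 8pb = -107 + 4pb, so pb = 74.
Sellers receive ps = 74 + 48 = 122; q' = 781 − 8·74 = 189.
ΔCS = ½(61 + 189)(90 − 74) = 2000; ΔPS = ½(61 + 189)(122 − 90) = 4000.
Government spending = 48 × 189 = 9072.
DWL = ½ × 48 × (189 − 61) = 3072; fraction = 3072 / 9072 = 64/189.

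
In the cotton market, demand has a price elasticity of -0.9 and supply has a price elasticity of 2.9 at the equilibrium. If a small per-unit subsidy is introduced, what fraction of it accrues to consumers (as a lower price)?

Consumer share = 29/38

For a small subsidy around the equilibrium, the benefit split depends on the relative slopes, which at a point are proportional to the elasticities.
Buyer share = εs/(εs + |εd|) = 2.9/(2.9 + 0.9) = 29/38; seller share = |εd|/(εs + |εd|) = 9/38.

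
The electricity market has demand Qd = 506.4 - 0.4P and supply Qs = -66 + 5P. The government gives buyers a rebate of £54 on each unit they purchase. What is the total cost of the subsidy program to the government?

Government cost = £26136

Pre-subsidy: 506.4 - 0.4P = -66 + 5P gives P* = 106, Q* = 464.
With the rebate, buyers effectively pay Pb = Ps − 54, where Ps is the price sellers receive.
Demand in terms of Ps becomes Qd = 506.4 − 0.4(Ps − 54) = 528 - 0.4Ps. Setting this equal to supply: 528 - 0.4Ps = -66 + 5Ps, so Ps = 110.
Buyers pay Pb = 110 − 54 = 56; Q' = -66 + 5·110 = 484.
Government outlay = subsidy × quantity = 54 × 484 = 26136.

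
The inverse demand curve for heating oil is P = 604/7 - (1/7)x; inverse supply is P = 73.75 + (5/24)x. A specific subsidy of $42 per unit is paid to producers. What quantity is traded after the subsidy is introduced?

x' = 9162/59

Pre-subsidy: 604/7 - (1/7)x = 73.75 + (5/24)x gives x* = 2106/59 and P* = 4790/59.
With the subsidy, sellers receive Ps = Pb + 42 for each unit, where Pb is the price buyers pay.
On the curves, Pb = 604/7 - (1/7)x and Ps = 73.75 + (5/24)x; the wedge Ps − Pb = 42 gives 73.75 + (5/24)x − (604/7 - (1/7)x) = 42, so x' = 9162/59.
Then Pb = 604/7 − (1/7)·(9162/59) = 3782/59 and Ps = 73.75 + (5/24)·(9162/59) = 6260/59.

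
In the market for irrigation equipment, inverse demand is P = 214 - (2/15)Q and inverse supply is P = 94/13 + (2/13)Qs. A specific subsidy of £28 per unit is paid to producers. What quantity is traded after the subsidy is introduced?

Q' = 817.5

Pre-subsidy: 214 - (2/15)Q = 94/13 + (2/13)Q gives Q* = 720 and P* = 118.
With the subsidy, sellers receive Ps = Pb + 28 for each unit, where Pb is the price buyers pay.
On the curves, Pb = 214 - (2/15)Q and Ps = 94/13 + (2/13)Q; the wedge Ps − Pb = 28 gives 94/13 + (2/13)Q − (214 - (2/15)Q) = 28, so Q' = 817.5.
Then Pb = 214 − (2/15)·817.5 = 105 and Ps = 94/13 + (2/13)·817.5 = 133.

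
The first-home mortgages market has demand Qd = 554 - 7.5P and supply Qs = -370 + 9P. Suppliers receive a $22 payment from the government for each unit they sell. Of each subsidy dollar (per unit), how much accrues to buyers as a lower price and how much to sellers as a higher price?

Pre-subsidy: 554 - 7.5P = -370 + 9P gives P* = 56, Q* = 134.
With the subsidy, sellers receive Ps = Pb + 22 for each unit, where Pb is the price buyers pay.
Supply in terms of Pb becomes Qs = -370 + 9(Pb + 22) = -172 + 9Pb. Setting this equal to demand: 554 - 7.5Pb = -172 + 9Pb, so Pb = 44.
Sellers receive Ps = 44 + 22 = 66; Q' = 554 − 7.5·44 = 224.
Buyers' price falls by P* − Pb = 56 − 44 = 12; sellers' price rises by Ps − P* = 66 − 56 = 10.

Buyers gain $12 per unit; sellers gain $10 per unit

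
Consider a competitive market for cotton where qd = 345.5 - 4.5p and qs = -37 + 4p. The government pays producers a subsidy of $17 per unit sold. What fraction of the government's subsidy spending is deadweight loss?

DWL / government spending = 18/179

Pre-subsidy: 345.5 - 4.5p = -37 + 4p gives p* = 45, q* = 143.
With the subsidy, sellers receive ps = pb + 17 for each unit, where pb is the price buyers pay.
Supply in terms of pb becomes qs = -37 + 4(pb + 17) = 31 + 4pb. Setting this equal to demand: 345.5 - 4.5pb = 31 + 4pb, so pb = 37.
Sellers receive ps = 37 + 17 = 54; q' = 345.5 − 4.5·37 = 179.
ΔCS = ½(143 + 179)(45 − 37) = 1288; ΔPS = ½(143 + 179)(54 − 45) = 1449.
Government spending = 17 × 179 = 3043.
DWL = ½ × 17 × (179 − 143) = 306; fraction = 306 / 3043 = 18/179.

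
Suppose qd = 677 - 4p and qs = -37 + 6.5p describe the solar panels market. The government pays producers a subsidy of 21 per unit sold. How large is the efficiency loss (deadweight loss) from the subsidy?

Deadweight loss = 546

Pre-subsidy: 677 - 4p = -37 + 6.5p gives p* = 68, q* = 405.
With the subsidy, sellers receive ps = pb + 21 for each unit, where pb is the price buyers pay.
Supply in terms of pb becomes qs = -37 + 6.5(pb + 21) = 99.5 + 6.5pb. Setting this equal to demand: 677 - 4pb = 99.5 + 6.5pb, so pb = 55.
Sellers receive ps = 55 + 21 = 76; q' = 677 − 4·55 = 457.
The subsidy expands output by 457 − 405 = 52 past the efficient level; on those units the gap between marginal cost and willingness to pay runs from 0 up to 21.
DWL = ½ × 21 × 52 = 546.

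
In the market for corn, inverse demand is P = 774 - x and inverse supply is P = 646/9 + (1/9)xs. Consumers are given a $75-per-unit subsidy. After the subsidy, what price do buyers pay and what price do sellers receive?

Pre-subsidy: 774 - x = 646/9 + (1/9)x gives x* = 632 and P* = 142.
With the rebate, buyers effectively pay Pb = Ps − 75, where Ps is the price sellers receive.
On the curves, Pb = 774 - x and Ps = 646/9 + (1/9)x; the wedge Ps − Pb = 75 gives 646/9 + (1/9)x − (774 - x) = 75, so x' = 699.5.
Then Pb = 774 − 1·699.5 = 74.5 and Ps = 646/9 + (1/9)·699.5 = 149.5.

Buyers pay $74.5; sellers receive $149.5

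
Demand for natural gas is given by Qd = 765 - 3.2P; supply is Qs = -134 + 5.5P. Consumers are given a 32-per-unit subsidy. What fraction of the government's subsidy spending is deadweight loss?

DWL / government spending = 2816/43419

Pre-subsidy: 765 - 3.2P = -134 + 5.5P gives P* = 310/3, Q* = 1303/3.
With the rebate, buyers effectively pay Pb = Ps − 32, where Ps is the price sellers receive.
Demand in terms of Ps becomes Qd = 765 − 3.2(Ps − 32) = 867.4 - 3.2Ps. Setting this equal to supply: 867.4 - 3.2Ps = -134 + 5.5Ps, so Ps = 3338/29.
Buyers pay Pb = 3338/29 − 32 = 2410/29; Q' = -134 + 5.5·(3338/29) = 14473/29.
ΔCS = ½(1303/3 + 14473/29)(310/3 − 2410/29) = 71461280/7569; ΔPS = ½(1303/3 + 14473/29)(3338/29 − 310/3) = 41577472/7569.
Government spending = 32 × 14473/29 = 463136/29.
DWL = ½ × 32 × (14473/29 − 1303/3) = 90112/87; fraction = (90112/87) / (463136/29) = 2816/43419.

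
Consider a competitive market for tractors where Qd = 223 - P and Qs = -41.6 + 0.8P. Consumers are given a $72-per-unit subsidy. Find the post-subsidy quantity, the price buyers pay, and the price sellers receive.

Q' = 108; buyers pay $115; sellers receive $187

Pre-subsidy: 223 - P = -41.6 + 0.8P gives P* = 147, Q* = 76.
With the rebate, buyers effectively pay Pb = Ps − 72, where Ps is the price sellers receive.
Demand in terms of Ps becomes Qd = 223 − 1(Ps − 72) = 295 - Ps. Setting this equal to supply: 295 - Ps = -41.6 + 0.8Ps, so Ps = 187.
Buyers pay Pb = 187 − 72 = 115; Q' = -41.6 + 0.8·187 = 108.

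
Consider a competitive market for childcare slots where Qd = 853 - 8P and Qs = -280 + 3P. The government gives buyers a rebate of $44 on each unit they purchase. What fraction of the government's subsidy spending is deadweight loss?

Pre-subsidy: 853 - 8P = -280 + 3P gives P* = 103, Q* = 29.
With the rebate, buyers effectively pay Pb = Ps − 44, where Ps is the price sellers receive.
Demand in terms of Ps becomes Qd = 853 − 8(Ps − 44) = 1205 - 8Ps. Setting this equal to supply: 1205 - 8Ps = -280 + 3Ps, so Ps = 135.
Buyers pay Pb = 135 − 44 = 91; Q' = -280 + 3·135 = 125.
ΔCS = ½(29 + 125)(103 − 91) = 924; ΔPS = ½(29 + 125)(135 − 103) = 2464.
Government spending = 44 × 125 = 5500.
DWL = ½ × 44 × (125 − 29) = 2112; fraction = 2112 / 5500 = 0.384.

DWL / government spending = 0.384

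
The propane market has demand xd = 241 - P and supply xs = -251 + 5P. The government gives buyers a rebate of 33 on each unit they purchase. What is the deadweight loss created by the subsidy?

Deadweight loss = 453.75

Pre-subsidy: 241 - P = -251 + 5P gives P* = 82, x* = 159.
With the rebate, buyers effectively pay Pb = Ps − 33, where Ps is the price sellers receive.
Demand in terms of Ps becomes xd = 241 − 1(Ps − 33) = 274 - Ps. Setting this equal to supply: 274 - Ps = -251 + 5Ps, so Ps = 87.5.
Buyers pay Pb = 87.5 − 33 = 54.5; x' = -251 + 5·87.5 = 186.5.
The subsidy expands output by 186.5 − 159 = 27.5 past the efficient level; on those units the gap between marginal cost and willingness to pay runs from 0 up to 33.
DWL = ½ × 33 × 27.5 = 453.75.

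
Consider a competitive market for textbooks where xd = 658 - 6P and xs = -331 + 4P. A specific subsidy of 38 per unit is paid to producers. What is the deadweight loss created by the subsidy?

Deadweight loss = 1732.8

Pre-subsidy: 658 - 6P = -331 + 4P gives P* = 98.9, x* = 64.6.
With the subsidy, sellers receive Ps = Pb + 38 for each unit, where Pb is the price buyers pay.
Supply in terms of Pb becomes xs = -331 + 4(Pb + 38) = -179 + 4Pb. Setting this equal to demand: 658 - 6Pb = -179 + 4Pb, so Pb = 83.7.
Sellers receive Ps = 83.7 + 38 = 121.7; x' = 658 − 6·83.7 = 155.8.
The subsidy expands output by 155.8 − 64.6 = 91.2 past the efficient level; on those units the gap between marginal cost and willingness to pay runs from 0 up to 38.
DWL = ½ × 38 × 91.2 = 1732.8.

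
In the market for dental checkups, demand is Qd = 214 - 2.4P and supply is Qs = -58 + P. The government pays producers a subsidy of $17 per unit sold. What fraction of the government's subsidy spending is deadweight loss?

DWL / government spending = 3/17

Pre-subsidy: 214 - 2.4P = -58 + P gives P* = 80, Q* = 22.
With the subsidy, sellers receive Ps = Pb + 17 for each unit, where Pb is the price buyers pay.
Supply in terms of Pb becomes Qs = -58 + 1(Pb + 17) = -41 + Pb. Setting this equal to demand: 214 - 2.4Pb = -41 + Pb, so Pb = 75.
Sellers receive Ps = 75 + 17 = 92; Q' = 214 − 2.4·75 = 34.
ΔCS = ½(22 + 34)(80 − 75) = 140; ΔPS = ½(22 + 34)(92 − 80) = 336.
Government spending = 17 × 34 = 578.
DWL = ½ × 17 × (34 − 22) = 102; fraction = 102 / 578 = 3/17.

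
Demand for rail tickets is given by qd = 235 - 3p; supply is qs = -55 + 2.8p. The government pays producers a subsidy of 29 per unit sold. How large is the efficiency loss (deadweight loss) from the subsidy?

Deadweight loss = 609

Pre-subsidy: 235 - 3p = -55 + 2.8p gives p* = 50, q* = 85.
With the subsidy, sellers receive ps = pb + 29 for each unit, where pb is the price buyers pay.
Supply in terms of pb becomes qs = -55 + 2.8(pb + 29) = 26.2 + 2.8pb. Setting this equal to demand: 235 - 3pb = 26.2 + 2.8pb, so pb = 36.
Sellers receive ps = 36 + 29 = 65; q' = 235 − 3·36 = 127.
The subsidy expands output by 127 − 85 = 42 past the efficient level; on those units the gap between marginal cost and willingness to pay runs from 0 up to 29.
DWL = ½ × 29 × 42 = 609.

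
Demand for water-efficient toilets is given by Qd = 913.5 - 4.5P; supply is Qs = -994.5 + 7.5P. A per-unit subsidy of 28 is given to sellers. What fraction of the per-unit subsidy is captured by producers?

Pre-subsidy: 913.5 - 4.5P = -994.5 + 7.5P gives P* = 159, Q* = 198.
With the subsidy, sellers receive Ps = Pb + 28 for each unit, where Pb is the price buyers pay.
Supply in terms of Pb becomes Qs = -994.5 + 7.5(Pb + 28) = -784.5 + 7.5Pb. Setting this equal to demand: 913.5 - 4.5Pb = -784.5 + 7.5Pb, so Pb = 141.5.
Sellers receive Ps = 141.5 + 28 = 169.5; Q' = 913.5 − 4.5·141.5 = 276.75.
Buyers' price falls by P* − Pb = 159 − 141.5 = 17.5; sellers' price rises by Ps − P* = 169.5 − 159 = 10.5.
So producers capture 10.5/28 = 0.375 of each unit of subsidy.

Producer share = 0.375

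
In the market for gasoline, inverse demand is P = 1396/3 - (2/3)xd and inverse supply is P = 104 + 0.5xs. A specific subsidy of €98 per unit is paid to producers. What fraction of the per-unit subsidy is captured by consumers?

Pre-subsidy: 1396/3 - (2/3)x = 104 + 0.5x gives x* = 2168/7 and P* = 1812/7.
With the subsidy, sellers receive Ps = Pb + 98 for each unit, where Pb is the price buyers pay.
On the curves, Pb = 1396/3 - (2/3)x and Ps = 104 + 0.5x; the wedge Ps − Pb = 98 gives 104 + 0.5x − (1396/3 - (2/3)x) = 98, so x' = 2756/7.
Then Pb = 1396/3 − (2/3)·(2756/7) = 1420/7 and Ps = 104 + 0.5·(2756/7) = 2106/7.
Buyers' price falls by P* − Pb = 1812/7 − 1420/7 = 56; sellers' price rises by Ps − P* = 2106/7 − 1812/7 = 42.
So consumers capture 56/98 = 4/7 of each unit of subsidy.

Consumer share = 4/7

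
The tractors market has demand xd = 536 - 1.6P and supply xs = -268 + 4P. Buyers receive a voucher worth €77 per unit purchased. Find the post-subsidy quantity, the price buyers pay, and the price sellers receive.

Pre-subsidy: 536 - 1.6P = -268 + 4P gives P* = 1005/7, x* = 2144/7.
With the rebate, buyers effectively pay Pb = Ps − 77, where Ps is the price sellers receive.
Demand in terms of Ps becomes xd = 536 − 1.6(Ps − 77) = 659.2 - 1.6Ps. Setting this equal to supply: 659.2 - 1.6Ps = -268 + 4Ps, so Ps = 1159/7.
Buyers pay Pb = 1159/7 − 77 = 620/7; x' = -268 + 4·(1159/7) = 2760/7.

x' = 2760/7; buyers pay 620/7; sellers receive 1159/7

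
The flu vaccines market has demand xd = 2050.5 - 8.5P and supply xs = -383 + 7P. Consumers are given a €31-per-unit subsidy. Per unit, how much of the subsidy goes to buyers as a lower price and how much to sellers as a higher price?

Pre-subsidy: 2050.5 - 8.5P = -383 + 7P gives P* = 157, x* = 716.
With the rebate, buyers effectively pay Pb = Ps − 31, where Ps is the price sellers receive.
Demand in terms of Ps becomes xd = 2050.5 − 8.5(Ps − 31) = 2314 - 8.5Ps. Setting this equal to supply: 2314 - 8.5Ps = -383 + 7Ps, so Ps = 174.
Buyers pay Pb = 174 − 31 = 143; x' = -383 + 7·174 = 835.
Buyers' price falls by P* − Pb = 157 − 143 = 14; sellers' price rises by Ps − P* = 174 − 157 = 17.

Buyers gain €14 per unit; sellers gain €17 per unit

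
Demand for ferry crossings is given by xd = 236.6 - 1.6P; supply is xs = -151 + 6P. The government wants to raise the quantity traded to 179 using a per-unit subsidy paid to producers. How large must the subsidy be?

At x = 179, invert demand for the buyer price: Pb = (236.6 − 179)/1.6 = 36; invert supply for the seller price: Ps = (179 − (-151))/6 = 55.
The subsidy must fill the gap: s = Ps − Pb = 55 − 36 = 19.

Required subsidy s = 19 per unit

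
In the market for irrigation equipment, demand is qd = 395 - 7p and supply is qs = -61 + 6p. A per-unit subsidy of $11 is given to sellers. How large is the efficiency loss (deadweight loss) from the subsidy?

Pre-subsidy: 395 - 7p = -61 + 6p gives p* = 456/13, q* = 1943/13.
With the subsidy, sellers receive ps = pb + 11 for each unit, where pb is the price buyers pay.
Supply in terms of pb becomes qs = -61 + 6(pb + 11) = 5 + 6pb. Setting this equal to demand: 395 - 7pb = 5 + 6pb, so pb = 30.
Sellers receive ps = 30 + 11 = 41; q' = 395 − 7·30 = 185.
The subsidy expands output by 185 − 1943/13 = 462/13 past the efficient level; on those units the gap between marginal cost and willingness to pay runs from 0 up to 11.
DWL = ½ × 11 × 462/13 = 2541/13.

Deadweight loss = 2541/13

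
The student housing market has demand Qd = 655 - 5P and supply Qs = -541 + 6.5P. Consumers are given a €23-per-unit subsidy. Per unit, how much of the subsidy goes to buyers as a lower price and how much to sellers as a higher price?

Buyers gain €13 per unit; sellers gain €10 per unit

Pre-subsidy: 655 - 5P = -541 + 6.5P gives P* = 104, Q* = 135.
With the rebate, buyers effectively pay Pb = Ps − 23, where Ps is the price sellers receive.
Demand in terms of Ps becomes Qd = 655 − 5(Ps − 23) = 770 - 5Ps. Setting this equal to supply: 770 - 5Ps = -541 + 6.5Ps, so Ps = 114.
Buyers pay Pb = 114 − 23 = 91; Q' = -541 + 6.5·114 = 200.
Buyers' price falls by P* − Pb = 104 − 91 = 13; sellers' price rises by Ps − P* = 114 − 104 = 10.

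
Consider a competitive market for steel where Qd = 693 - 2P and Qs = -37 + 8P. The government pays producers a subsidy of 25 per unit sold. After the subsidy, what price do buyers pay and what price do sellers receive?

Pre-subsidy: 693 - 2P = -37 + 8P gives P* = 73, Q* = 547.
With the subsidy, sellers receive Ps = Pb + 25 for each unit, where Pb is the price buyers pay.
Supply in terms of Pb becomes Qs = -37 + 8(Pb + 25) = 163 + 8Pb. Setting this equal to demand: 693 - 2Pb = 163 + 8Pb, so Pb = 53.
Sellers receive Ps = 53 + 25 = 78; Q' = 693 − 2·53 = 587.

Buyers pay 53; sellers receive 78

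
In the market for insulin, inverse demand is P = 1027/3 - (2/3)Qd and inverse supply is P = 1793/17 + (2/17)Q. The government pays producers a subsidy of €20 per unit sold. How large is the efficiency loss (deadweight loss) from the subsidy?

Deadweight loss = €255

Pre-subsidy: 1027/3 - (2/3)Q = 1793/17 + (2/17)Q gives Q* = 302 and P* = 141.
With the subsidy, sellers receive Ps = Pb + 20 for each unit, where Pb is the price buyers pay.
On the curves, Pb = 1027/3 - (2/3)Q and Ps = 1793/17 + (2/17)Q; the wedge Ps − Pb = 20 gives 1793/17 + (2/17)Q − (1027/3 - (2/3)Q) = 20, so Q' = 327.5.
Then Pb = 1027/3 − (2/3)·327.5 = 124 and Ps = 1793/17 + (2/17)·327.5 = 144.
The subsidy expands output by 327.5 − 302 = 25.5 past the efficient level; on those units the gap between marginal cost and willingness to pay runs from 0 up to 20.
DWL = ½ × 20 × 25.5 = 255.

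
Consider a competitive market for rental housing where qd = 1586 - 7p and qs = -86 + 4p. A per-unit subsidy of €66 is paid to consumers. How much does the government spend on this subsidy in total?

Pre-subsidy: 1586 - 7p = -86 + 4p gives p* = 152, q* = 522.
With the rebate, buyers effectively pay pb = ps − 66, where ps is the price sellers receive.
Demand in terms of ps becomes qd = 1586 − 7(ps − 66) = 2048 - 7ps. Setting this equal to supply: 2048 - 7ps = -86 + 4ps, so ps = 194.
Buyers pay pb = 194 − 66 = 128; q' = -86 + 4·194 = 690.
Government outlay = subsidy × quantity = 66 × 690 = 45540.

Government cost = €45540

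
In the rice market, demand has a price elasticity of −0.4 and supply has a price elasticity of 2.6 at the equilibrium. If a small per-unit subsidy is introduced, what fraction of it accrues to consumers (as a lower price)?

Consumer share = 13/15

For a small subsidy around the equilibrium, the benefit split depends on the relative slopes, which at a point are proportional to the elasticities.
Buyer share = εs/(εs + |εd|) = 2.6/(2.6 + 0.4) = 13/15; seller share = |εd|/(εs + |εd|) = 2/15.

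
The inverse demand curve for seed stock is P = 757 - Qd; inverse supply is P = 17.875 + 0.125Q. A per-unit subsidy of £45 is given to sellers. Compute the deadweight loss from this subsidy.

Pre-subsidy: 757 - Q = 17.875 + 0.125Q gives Q* = 657 and P* = 100.
With the subsidy, sellers receive Ps = Pb + 45 for each unit, where Pb is the price buyers pay.
On the curves, Pb = 757 - Q and Ps = 17.875 + 0.125Q; the wedge Ps − Pb = 45 gives 17.875 + 0.125Q − (757 - Q) = 45, so Q' = 697.
Then Pb = 757 − 1·697 = 60 and Ps = 17.875 + 0.125·697 = 105.
The subsidy expands output by 697 − 657 = 40 past the efficient level; on those units the gap between marginal cost and willingness to pay runs from 0 up to 45.
DWL = ½ × 45 × 40 = 900.

Deadweight loss = £900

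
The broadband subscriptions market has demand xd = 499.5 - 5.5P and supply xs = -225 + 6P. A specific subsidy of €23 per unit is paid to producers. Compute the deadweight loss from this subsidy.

Pre-subsidy: 499.5 - 5.5P = -225 + 6P gives P* = 63, x* = 153.
With the subsidy, sellers receive Ps = Pb + 23 for each unit, where Pb is the price buyers pay.
Supply in terms of Pb becomes xs = -225 + 6(Pb + 23) = -87 + 6Pb. Setting this equal to demand: 499.5 - 5.5Pb = -87 + 6Pb, so Pb = 51.
Sellers receive Ps = 51 + 23 = 74; x' = 499.5 − 5.5·51 = 219.
The subsidy expands output by 219 − 153 = 66 past the efficient level; on those units the gap between marginal cost and willingness to pay runs from 0 up to 23.
DWL = ½ × 23 × 66 = 759.

Deadweight loss = €759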